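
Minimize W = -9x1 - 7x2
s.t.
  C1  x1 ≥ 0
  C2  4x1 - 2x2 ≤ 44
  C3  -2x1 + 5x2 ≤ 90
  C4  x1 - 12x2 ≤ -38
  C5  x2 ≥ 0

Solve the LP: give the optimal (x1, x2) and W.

Feasible corners and W = -9x1 - 7x2:
  (0, 18) → W = -126
  (0, 19/6) → W = -133/6
  (25, 28) → W = -421
  (302/23, 98/23) → W = -148

The optimum lies where 4x1 - 2x2 = 44 and -2x1 + 5x2 = 90.
Solving simultaneously gives x1 = 25, x2 = 28.

x1 = 25, x2 = 28, minimum W = -421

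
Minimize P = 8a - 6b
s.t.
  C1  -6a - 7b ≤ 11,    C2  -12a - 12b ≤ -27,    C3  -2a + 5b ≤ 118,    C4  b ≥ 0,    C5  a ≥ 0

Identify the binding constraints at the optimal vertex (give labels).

Vertices and P = 8a - 6b:
  (9/4, 0) → P = 18
  (0, 9/4) → P = -27/2
  (0, 118/5) → P = -708/5
The feasible region is unbounded (it extends along (1, 0), (5, 2)), but P strictly increases along every unbounded feasible direction, so there is no improving ray and the minimum is attained at a vertex.

The minimum is at (0, 118/5). Substituting into each constraint, equality holds for C3 and C5; the remaining constraints have slack.

C3 and C5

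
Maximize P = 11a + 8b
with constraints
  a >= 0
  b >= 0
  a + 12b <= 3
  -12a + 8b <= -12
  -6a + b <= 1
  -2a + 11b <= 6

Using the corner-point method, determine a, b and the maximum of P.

a = 3, b = 0, maximum P = 33

Feasible corners and P = 11a + 8b:
  (3, 0) → P = 33
  (1, 0) → P = 11
  (21/19, 3/19) → P = 255/19

The optimum lies where b = 0 and a + 12b = 3.
Solving simultaneously gives a = 3, b = 0.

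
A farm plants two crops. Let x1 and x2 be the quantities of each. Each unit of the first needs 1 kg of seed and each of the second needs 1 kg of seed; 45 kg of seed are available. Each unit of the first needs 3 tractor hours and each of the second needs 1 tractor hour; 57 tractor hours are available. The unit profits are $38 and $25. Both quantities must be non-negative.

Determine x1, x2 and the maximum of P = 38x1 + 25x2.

Feasible corners and P = 38x1 + 25x2:
  (0, 0) → P = 0
  (0, 45) → P = 1125
  (19, 0) → P = 722
  (6, 39) → P = 1203

The binding constraints are x1 + x2 = 45 and 3x1 + x2 = 57.
Solving simultaneously gives x1 = 6, x2 = 39.

x1 = 6, x2 = 39, maximum P = 1203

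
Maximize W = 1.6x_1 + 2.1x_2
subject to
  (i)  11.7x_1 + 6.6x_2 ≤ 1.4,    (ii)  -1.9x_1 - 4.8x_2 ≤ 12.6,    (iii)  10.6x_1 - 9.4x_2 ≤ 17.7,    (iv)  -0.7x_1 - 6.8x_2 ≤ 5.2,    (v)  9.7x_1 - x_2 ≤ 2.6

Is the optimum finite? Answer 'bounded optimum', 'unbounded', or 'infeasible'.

unbounded

From the feasible point (464/1893, -421/1893), moving in the direction (-6.6, 11.7) keeps every constraint satisfied while W increases without bound.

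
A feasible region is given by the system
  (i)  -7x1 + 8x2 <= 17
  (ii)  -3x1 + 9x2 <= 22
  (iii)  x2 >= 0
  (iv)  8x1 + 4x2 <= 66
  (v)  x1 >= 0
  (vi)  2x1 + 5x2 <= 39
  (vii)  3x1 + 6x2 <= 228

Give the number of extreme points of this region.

5

Intersecting each pair of boundary lines and keeping only the points that satisfy every inequality leaves:
  (23/39, 103/39)
  (0, 17/8)
  (253/42, 187/42)
  (33/4, 0)
  (0, 0)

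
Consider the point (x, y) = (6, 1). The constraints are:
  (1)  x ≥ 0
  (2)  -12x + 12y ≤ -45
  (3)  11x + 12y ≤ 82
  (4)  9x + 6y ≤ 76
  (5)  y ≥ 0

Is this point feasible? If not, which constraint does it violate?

(1): 6 ≥ 0 ✓
(2): -60 ≤ -45 ✓
(3): 78 ≤ 82 ✓
(4): 60 ≤ 76 ✓
(5): 1 ≥ 0 ✓

feasible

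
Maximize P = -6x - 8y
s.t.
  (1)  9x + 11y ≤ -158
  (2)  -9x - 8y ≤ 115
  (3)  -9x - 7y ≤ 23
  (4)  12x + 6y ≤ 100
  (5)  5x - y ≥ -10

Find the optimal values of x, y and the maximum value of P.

x = 419/15, y = -196/5, maximum P = 146

Corner points and P = -6x - 8y:
  (853/36, -135/4) → P = 767/6
  (1024/39, -466/13) → P = 1680/13
  (419/15, -196/5) → P = 146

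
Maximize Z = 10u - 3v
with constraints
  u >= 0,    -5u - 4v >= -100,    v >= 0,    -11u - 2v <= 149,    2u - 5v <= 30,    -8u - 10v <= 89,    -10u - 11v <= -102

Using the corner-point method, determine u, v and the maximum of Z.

u = 620/33, v = 50/33, maximum Z = 550/3

Vertices and Z = 10u - 3v:
  (0, 25) → Z = -75
  (0, 102/11) → Z = -306/11
  (620/33, 50/33) → Z = 550/3
  (15, 0) → Z = 150
  (51/5, 0) → Z = 102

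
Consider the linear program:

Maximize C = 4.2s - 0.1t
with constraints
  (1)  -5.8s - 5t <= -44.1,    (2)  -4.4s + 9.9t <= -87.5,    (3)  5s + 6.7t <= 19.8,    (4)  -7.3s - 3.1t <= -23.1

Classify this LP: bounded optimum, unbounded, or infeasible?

unbounded

From the feasible point (2183/154, -587/77), moving in the direction (5, -5.8) keeps every constraint satisfied while C increases without bound.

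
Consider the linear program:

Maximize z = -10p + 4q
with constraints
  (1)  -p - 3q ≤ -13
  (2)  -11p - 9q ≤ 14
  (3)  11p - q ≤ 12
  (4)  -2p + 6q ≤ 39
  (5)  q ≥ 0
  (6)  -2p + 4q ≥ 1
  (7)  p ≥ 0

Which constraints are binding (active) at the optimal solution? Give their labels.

Corner points and z = -10p + 4q:
  (49/34, 131/34) → z = 1
  (0, 13/3) → z = 52/3
  (111/64, 453/64) → z = 351/32
  (0, 13/2) → z = 26

The maximum is at (0, 13/2). Substituting into each constraint, equality holds for (4) and (7); the remaining constraints have slack.

(4) and (7)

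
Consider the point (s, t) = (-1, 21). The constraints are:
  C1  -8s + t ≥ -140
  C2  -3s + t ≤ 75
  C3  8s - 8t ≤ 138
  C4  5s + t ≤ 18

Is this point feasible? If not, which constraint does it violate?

feasible

C1: 29 ≥ -140 ✓
C2: 24 ≤ 75 ✓
C3: -176 ≤ 138 ✓
C4: 16 ≤ 18 ✓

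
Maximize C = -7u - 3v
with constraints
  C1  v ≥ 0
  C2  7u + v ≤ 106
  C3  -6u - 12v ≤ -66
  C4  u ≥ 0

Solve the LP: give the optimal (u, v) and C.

Feasible corners and C = -7u - 3v:
  (106/7, 0) → C = -106
  (11, 0) → C = -77
  (0, 106) → C = -318
  (0, 11/2) → C = -33/2

At the optimal vertex, -6u - 12v = -66 and u = 0.
Solving simultaneously gives u = 0, v = 11/2.

u = 0, v = 11/2, maximum C = -33/2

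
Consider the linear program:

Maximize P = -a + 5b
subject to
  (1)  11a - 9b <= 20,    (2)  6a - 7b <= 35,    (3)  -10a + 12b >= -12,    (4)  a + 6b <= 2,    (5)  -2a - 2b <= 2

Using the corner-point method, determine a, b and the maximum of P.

a = -8/5, b = 3/5, maximum P = 23/5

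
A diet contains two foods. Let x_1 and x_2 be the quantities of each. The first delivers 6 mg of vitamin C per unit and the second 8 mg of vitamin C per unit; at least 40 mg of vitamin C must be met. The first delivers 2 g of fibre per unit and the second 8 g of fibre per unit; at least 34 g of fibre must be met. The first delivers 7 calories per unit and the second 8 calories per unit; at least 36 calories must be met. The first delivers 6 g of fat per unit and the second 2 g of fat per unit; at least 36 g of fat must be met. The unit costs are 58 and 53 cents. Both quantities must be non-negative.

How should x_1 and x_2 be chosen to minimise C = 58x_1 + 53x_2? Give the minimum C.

x_1 = 5, x_2 = 3, minimum C = 449

Corner points and C = 58x_1 + 53x_2:
  (0, 18) → C = 954
  (17, 0) → C = 986
  (5, 3) → C = 449
The feasible region is unbounded (it extends along (0, 1), (1, 0)), but C strictly increases along every unbounded feasible direction, so there is no improving ray and the minimum is attained at a vertex.

The binding constraints are 2x_1 + 8x_2 = 34 and 6x_1 + 2x_2 = 36.
Solving simultaneously gives x_1 = 5, x_2 = 3.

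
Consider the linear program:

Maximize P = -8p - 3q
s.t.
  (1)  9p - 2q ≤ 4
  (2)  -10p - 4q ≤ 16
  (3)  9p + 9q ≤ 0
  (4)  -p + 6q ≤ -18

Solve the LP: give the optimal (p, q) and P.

p = -3/8, q = -49/16, maximum P = 195/16

Extreme points and P = -8p - 3q:
  (-2/7, -23/7) → P = 85/7
  (-3/13, -79/26) → P = 285/26
  (-3/8, -49/16) → P = 195/16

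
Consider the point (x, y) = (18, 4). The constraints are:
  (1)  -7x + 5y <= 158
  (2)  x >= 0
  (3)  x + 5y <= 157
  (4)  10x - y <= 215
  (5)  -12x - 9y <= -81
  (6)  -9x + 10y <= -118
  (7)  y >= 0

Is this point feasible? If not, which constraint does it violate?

feasible

(1): -106 ≤ 158 ✓
(2): 18 ≥ 0 ✓
(3): 38 ≤ 157 ✓
(4): 176 ≤ 215 ✓
(5): -252 ≤ -81 ✓
(6): -122 ≤ -118 ✓
(7): 4 ≥ 0 ✓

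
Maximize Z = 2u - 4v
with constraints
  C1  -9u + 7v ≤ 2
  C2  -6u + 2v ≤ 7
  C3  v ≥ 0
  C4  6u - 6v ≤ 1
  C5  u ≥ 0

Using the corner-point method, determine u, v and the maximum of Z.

u = 1/6, v = 0, maximum Z = 1/3

Corner points and Z = 2u - 4v:
  (0, 2/7) → Z = -8/7
  (1/6, 0) → Z = 1/3
  (0, 0) → Z = 0
The feasible region is unbounded (it extends along (1, 1), (7, 9)), but Z strictly decreases along every unbounded feasible direction, so there is no improving ray and the maximum is attained at a vertex.

At the optimal vertex, v = 0 and 6u - 6v = 1.
Solving simultaneously gives u = 1/6, v = 0.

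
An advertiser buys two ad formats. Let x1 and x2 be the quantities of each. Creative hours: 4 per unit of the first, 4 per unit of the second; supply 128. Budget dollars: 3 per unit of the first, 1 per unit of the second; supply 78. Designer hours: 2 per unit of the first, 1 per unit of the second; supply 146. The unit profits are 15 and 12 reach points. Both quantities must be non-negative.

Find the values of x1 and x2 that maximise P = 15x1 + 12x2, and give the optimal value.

Extreme points and P = 15x1 + 12x2:
  (0, 0) → P = 0
  (0, 32) → P = 384
  (26, 0) → P = 390
  (23, 9) → P = 453

x1 = 23, x2 = 9, maximum P = 453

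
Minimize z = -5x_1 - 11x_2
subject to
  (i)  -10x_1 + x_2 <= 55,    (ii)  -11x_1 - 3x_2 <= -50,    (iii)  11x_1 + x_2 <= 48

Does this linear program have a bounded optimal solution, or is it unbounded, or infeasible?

bounded optimum

Feasible corners and z = -5x_1 - 11x_2:
  (-115/41, 1105/41) → z = -11580/41
  (-1/3, 155/3) → z = -1700/3
  (47/11, 1) → z = -356/11
The feasible region has finitely many vertices and no improving ray; the minimum is -1700/3 at (-1/3, 155/3).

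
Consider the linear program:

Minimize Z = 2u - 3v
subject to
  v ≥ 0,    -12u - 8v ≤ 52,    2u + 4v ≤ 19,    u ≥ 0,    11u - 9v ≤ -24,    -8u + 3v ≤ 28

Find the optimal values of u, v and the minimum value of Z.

u = 0, v = 19/4, minimum Z = -57/4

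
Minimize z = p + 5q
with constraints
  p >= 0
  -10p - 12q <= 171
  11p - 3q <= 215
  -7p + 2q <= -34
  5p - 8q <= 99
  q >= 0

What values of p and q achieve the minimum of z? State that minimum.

p = 34/7, q = 0, minimum z = 34/7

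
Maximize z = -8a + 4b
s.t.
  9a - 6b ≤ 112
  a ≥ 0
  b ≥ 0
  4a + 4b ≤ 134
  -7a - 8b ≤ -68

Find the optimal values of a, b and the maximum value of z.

Feasible corners and z = -8a + 4b:
  (112/9, 0) → z = -896/9
  (313/15, 379/30) → z = -582/5
  (0, 67/2) → z = 134
  (0, 17/2) → z = 34
  (68/7, 0) → z = -544/7

a = 0, b = 67/2, maximum z = 134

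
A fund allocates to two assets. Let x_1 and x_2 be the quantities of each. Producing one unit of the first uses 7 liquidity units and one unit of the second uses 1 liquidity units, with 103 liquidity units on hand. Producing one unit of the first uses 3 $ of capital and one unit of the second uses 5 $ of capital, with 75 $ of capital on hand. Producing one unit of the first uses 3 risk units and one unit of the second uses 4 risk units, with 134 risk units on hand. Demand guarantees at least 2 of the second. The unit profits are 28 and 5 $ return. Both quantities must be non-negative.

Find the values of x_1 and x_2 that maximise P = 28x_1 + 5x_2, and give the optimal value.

Extreme points and P = 28x_1 + 5x_2:
  (0, 15) → P = 75
  (0, 2) → P = 10
  (55/4, 27/4) → P = 1675/4
  (101/7, 2) → P = 414

x_1 = 55/4, x_2 = 27/4, maximum P = 1675/4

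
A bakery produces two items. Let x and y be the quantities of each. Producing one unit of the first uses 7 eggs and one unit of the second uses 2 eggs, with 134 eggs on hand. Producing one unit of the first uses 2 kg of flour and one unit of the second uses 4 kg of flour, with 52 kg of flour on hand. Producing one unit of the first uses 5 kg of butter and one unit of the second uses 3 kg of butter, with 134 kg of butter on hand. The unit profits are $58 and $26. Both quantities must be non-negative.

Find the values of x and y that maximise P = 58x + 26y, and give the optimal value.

x = 18, y = 4, maximum P = 1148

Corner points and P = 58x + 26y:
  (0, 0) → P = 0
  (0, 13) → P = 338
  (134/7, 0) → P = 7772/7
  (18, 4) → P = 1148

At the optimal vertex, 7x + 2y = 134 and 2x + 4y = 52.
Solving simultaneously gives x = 18, y = 4.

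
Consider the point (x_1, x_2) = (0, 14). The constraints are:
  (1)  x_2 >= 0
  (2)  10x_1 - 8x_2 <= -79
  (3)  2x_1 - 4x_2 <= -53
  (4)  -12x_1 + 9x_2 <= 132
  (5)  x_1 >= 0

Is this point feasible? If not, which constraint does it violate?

feasible

(1): 14 ≥ 0 ✓
(2): -112 ≤ -79 ✓
(3): -56 ≤ -53 ✓
(4): 126 ≤ 132 ✓
(5): 0 ≥ 0 ✓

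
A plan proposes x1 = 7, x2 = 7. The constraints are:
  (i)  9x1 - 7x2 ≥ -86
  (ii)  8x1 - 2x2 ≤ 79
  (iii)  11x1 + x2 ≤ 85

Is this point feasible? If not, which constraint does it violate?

feasible

(i): 14 ≥ -86 ✓
(ii): 42 ≤ 79 ✓
(iii): 84 ≤ 85 ✓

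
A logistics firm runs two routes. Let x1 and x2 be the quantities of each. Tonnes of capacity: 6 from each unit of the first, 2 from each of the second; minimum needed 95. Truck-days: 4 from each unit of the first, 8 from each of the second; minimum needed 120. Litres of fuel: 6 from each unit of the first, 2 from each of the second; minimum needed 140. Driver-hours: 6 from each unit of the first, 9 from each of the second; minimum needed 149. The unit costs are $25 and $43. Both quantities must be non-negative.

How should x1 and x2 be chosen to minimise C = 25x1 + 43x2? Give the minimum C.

x1 = 22, x2 = 4, minimum C = 722

Extreme points and C = 25x1 + 43x2:
  (0, 70) → C = 3010
  (30, 0) → C = 750
  (22, 4) → C = 722
The feasible region is unbounded (it extends along (0, 1), (1, 0)), but C strictly increases along every unbounded feasible direction, so there is no improving ray and the minimum is attained at a vertex.

The optimum lies where 4x1 + 8x2 = 120 and 6x1 + 2x2 = 140.
Solving simultaneously gives x1 = 22, x2 = 4.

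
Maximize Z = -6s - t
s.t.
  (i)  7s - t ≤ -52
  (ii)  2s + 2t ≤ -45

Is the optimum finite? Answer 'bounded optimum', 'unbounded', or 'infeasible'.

From the feasible point (-149/16, -211/16), moving in the direction (-2, 2) keeps every constraint satisfied while Z increases without bound.

unbounded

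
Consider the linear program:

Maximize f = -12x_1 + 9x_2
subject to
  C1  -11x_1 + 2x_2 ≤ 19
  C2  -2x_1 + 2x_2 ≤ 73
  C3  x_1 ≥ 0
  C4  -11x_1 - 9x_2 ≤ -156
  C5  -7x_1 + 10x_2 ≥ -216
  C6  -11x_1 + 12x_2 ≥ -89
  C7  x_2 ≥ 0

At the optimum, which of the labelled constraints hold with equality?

C1 and C2

Extreme points and f = -12x_1 + 9x_2:
  (6, 85/2) → f = 621/2
  (141/121, 175/11) → f = 15633/121
  (81/7, 67/21) → f = -771/7
The feasible region is unbounded (it extends along (1, 1), (12, 11)), but f strictly decreases along every unbounded feasible direction, so there is no improving ray and the maximum is attained at a vertex.

The maximum is at (6, 85/2). Substituting into each constraint, equality holds for C1 and C2; the remaining constraints have slack.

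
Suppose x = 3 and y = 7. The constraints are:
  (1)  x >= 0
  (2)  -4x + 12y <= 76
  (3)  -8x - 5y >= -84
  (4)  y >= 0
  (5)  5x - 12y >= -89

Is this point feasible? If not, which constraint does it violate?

feasible

(1): 3 ≥ 0 ✓
(2): 72 ≤ 76 ✓
(3): -59 ≥ -84 ✓
(4): 7 ≥ 0 ✓
(5): -69 ≥ -89 ✓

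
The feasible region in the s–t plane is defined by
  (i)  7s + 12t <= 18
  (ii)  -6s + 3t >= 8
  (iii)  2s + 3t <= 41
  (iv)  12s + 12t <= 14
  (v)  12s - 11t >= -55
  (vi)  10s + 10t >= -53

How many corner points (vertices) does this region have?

Intersecting each pair of boundary lines and keeping only the points that satisfy every inequality leaves:
  (-4/5, 59/30)
  (-462/221, 601/221)
  (-1/2, 5/3)
  (-239/90, -119/45)
  (-1133/230, -43/115)

5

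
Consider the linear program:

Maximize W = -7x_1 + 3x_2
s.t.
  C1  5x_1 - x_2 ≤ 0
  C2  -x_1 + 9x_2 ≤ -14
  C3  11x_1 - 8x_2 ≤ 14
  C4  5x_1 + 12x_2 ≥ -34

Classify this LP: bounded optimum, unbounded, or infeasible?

Vertices and W = -7x_1 + 3x_2:
  (-7/22, -35/22) → W = -28/11
  (-14/29, -70/29) → W = -112/29
  (-46/19, -104/57) → W = 218/19
  (-26/43, -111/43) → W = -151/43
The feasible region has finitely many vertices and no improving ray; the maximum is 218/19 at (-46/19, -104/57).

bounded optimum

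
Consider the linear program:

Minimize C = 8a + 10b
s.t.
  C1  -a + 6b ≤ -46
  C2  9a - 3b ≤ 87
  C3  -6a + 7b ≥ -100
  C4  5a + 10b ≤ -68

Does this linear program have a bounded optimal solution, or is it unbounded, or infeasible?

From the feasible point (13/10, -149/20), moving in the direction (-6, -1) keeps every constraint satisfied while C decreases without bound.

unbounded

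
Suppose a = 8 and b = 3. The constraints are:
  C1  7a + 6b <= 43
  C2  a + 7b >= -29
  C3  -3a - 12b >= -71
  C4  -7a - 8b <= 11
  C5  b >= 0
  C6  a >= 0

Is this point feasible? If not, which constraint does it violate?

Constraint C1: 7a + 6b = 74, which is not ≤ 43. All other constraints are satisfied.

not feasible — violates C1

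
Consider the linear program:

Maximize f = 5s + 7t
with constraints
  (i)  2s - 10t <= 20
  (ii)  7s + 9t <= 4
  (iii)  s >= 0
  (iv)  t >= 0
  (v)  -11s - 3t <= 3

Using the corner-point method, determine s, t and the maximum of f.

s = 0, t = 4/9, maximum f = 28/9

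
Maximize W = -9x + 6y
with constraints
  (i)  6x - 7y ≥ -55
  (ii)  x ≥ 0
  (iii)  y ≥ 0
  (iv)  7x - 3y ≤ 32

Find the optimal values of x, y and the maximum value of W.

Corner points and W = -9x + 6y:
  (0, 55/7) → W = 330/7
  (389/31, 577/31) → W = -39/31
  (0, 0) → W = 0
  (32/7, 0) → W = -288/7

x = 0, y = 55/7, maximum W = 330/7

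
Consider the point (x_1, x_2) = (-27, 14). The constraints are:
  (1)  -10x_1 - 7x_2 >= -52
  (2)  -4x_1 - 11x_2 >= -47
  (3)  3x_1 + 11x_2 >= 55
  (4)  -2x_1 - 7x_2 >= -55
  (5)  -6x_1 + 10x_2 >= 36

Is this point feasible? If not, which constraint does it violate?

feasible

(1): 172 ≥ -52 ✓
(2): -46 ≥ -47 ✓
(3): 73 ≥ 55 ✓
(4): -44 ≥ -55 ✓
(5): 302 ≥ 36 ✓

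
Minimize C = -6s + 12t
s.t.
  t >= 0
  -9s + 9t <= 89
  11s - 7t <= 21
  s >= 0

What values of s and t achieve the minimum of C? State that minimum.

s = 21/11, t = 0, minimum C = -126/11

Feasible corners and C = -6s + 12t:
  (21/11, 0) → C = -126/11
  (0, 0) → C = 0
  (203/9, 292/9) → C = 254
  (0, 89/9) → C = 356/3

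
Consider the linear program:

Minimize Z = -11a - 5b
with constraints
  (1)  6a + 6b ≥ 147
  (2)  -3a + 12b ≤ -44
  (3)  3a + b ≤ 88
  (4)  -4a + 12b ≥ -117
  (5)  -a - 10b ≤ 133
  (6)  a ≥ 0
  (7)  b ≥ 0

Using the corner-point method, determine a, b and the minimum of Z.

a = 1100/39, b = 44/13, minimum Z = -12760/39

Corner points and Z = -11a - 5b:
  (338/15, 59/30) → Z = -2577/10
  (49/2, 0) → Z = -539/2
  (1100/39, 44/13) → Z = -12760/39
  (1173/40, 1/40) → Z = -3227/10
  (117/4, 0) → Z = -1287/4

The optimum lies where -3a + 12b = -44 and 3a + b = 88.
Solving simultaneously gives a = 1100/39, b = 44/13.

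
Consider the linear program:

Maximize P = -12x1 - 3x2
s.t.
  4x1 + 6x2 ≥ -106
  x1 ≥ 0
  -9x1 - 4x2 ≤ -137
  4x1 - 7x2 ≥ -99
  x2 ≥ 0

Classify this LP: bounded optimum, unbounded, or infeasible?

Vertices and P = -12x1 - 3x2:
  (563/79, 1439/79) → P = -11073/79
  (137/9, 0) → P = -548/3
The feasible region has finitely many vertices and no improving ray; the maximum is -11073/79 at (563/79, 1439/79).

bounded optimum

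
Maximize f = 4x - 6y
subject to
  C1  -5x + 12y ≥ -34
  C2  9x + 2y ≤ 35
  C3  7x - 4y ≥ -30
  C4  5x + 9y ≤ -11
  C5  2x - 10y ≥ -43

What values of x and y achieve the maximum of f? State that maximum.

x = 58/35, y = -15/7, maximum f = 682/35

Feasible corners and f = 4x - 6y:
  (-31/4, -97/16) → f = 43/8
  (58/35, -15/7) → f = 682/35
  (-314/83, 73/83) → f = -1694/83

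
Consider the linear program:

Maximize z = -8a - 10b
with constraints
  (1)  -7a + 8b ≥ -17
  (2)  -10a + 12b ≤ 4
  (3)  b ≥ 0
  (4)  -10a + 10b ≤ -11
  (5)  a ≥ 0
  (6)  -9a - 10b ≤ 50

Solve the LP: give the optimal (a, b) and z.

a = 11/10, b = 0, maximum z = -44/5

Corner points and z = -8a - 10b:
  (59, 99/2) → z = -967
  (17/7, 0) → z = -136/7
  (43/5, 15/2) → z = -719/5
  (11/10, 0) → z = -44/5

The optimum lies where b = 0 and -10a + 10b = -11.
Solving simultaneously gives a = 11/10, b = 0.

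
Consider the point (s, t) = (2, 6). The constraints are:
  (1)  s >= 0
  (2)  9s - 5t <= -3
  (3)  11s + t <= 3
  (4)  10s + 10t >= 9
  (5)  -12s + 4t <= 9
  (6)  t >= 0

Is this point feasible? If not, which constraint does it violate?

Constraint (3): 11s + t = 28, which is not ≤ 3. All other constraints are satisfied.

not feasible — violates (3)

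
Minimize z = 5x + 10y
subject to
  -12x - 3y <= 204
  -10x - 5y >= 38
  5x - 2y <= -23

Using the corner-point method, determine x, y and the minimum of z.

x = -159/13, y = -248/13, minimum z = -3275/13

Corner points and z = 5x + 10y:
  (-151/5, 264/5) → z = 377
  (-159/13, -248/13) → z = -3275/13
  (-191/45, 8/9) → z = -37/3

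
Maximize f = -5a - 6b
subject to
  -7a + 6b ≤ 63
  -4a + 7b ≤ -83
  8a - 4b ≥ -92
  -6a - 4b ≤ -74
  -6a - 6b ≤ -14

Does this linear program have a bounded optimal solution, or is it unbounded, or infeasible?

unbounded

From the feasible point (425/29, -101/29), moving in the direction (6, -6) keeps every constraint satisfied while f increases without bound.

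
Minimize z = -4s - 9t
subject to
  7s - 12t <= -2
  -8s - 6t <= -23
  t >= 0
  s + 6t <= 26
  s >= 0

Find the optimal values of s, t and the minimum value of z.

s = 50/9, t = 92/27, minimum z = -476/9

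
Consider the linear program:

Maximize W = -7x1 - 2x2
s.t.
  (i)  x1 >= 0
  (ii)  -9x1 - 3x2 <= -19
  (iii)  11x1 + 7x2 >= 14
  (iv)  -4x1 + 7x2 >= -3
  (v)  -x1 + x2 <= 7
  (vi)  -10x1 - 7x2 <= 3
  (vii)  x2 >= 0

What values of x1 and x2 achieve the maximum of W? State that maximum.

Vertices and W = -7x1 - 2x2:
  (0, 19/3) → W = -38/3
  (0, 7) → W = -14
  (142/75, 49/75) → W = -364/25
The feasible region is unbounded (it extends along (7, 4), (1, 1)), but W strictly decreases along every unbounded feasible direction, so there is no improving ray and the maximum is attained at a vertex.

At the optimal vertex, x1 = 0 and -9x1 - 3x2 = -19.
Solving simultaneously gives x1 = 0, x2 = 19/3.

x1 = 0, x2 = 19/3, maximum W = -38/3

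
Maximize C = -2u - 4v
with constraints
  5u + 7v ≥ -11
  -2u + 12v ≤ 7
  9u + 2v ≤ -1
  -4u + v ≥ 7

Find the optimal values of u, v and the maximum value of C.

u = -20/11, v = -3/11, maximum C = 52/11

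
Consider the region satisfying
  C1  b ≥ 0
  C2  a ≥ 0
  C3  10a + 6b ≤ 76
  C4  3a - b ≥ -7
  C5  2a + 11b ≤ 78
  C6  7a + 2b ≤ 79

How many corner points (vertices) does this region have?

5

The feasible vertices (each the meet of two boundaries and inside every other half-plane) are:
  (0, 0)
  (38/5, 0)
  (0, 7)
  (184/49, 314/49)
  (1/35, 248/35)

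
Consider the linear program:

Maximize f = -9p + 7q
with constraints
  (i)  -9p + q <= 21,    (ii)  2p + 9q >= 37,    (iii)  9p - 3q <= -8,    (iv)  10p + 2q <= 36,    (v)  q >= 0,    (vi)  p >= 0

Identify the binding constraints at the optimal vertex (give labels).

(iv) and (vi)

Vertices and f = -9p + 7q:
  (13/29, 349/87) → f = 2092/87
  (0, 37/9) → f = 259/9
  (23/12, 101/12) → f = 125/3
  (0, 18) → f = 126

The maximum is at (0, 18). Substituting into each constraint, equality holds for (iv) and (vi); the remaining constraints have slack.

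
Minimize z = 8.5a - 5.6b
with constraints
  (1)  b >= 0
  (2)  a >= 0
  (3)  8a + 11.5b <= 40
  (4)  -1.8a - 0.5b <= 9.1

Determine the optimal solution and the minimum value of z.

The binding constraints are a = 0 and 8a + 11.5b = 40.
Solving simultaneously gives a = 0, b = 80/23.

a = 0, b = 80/23, minimum z = -448/23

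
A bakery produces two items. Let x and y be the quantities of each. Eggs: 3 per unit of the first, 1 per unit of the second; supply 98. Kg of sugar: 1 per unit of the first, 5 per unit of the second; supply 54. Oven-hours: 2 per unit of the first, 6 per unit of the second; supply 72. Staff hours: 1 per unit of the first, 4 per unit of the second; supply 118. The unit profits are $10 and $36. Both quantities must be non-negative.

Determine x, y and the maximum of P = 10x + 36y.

x = 9, y = 9, maximum P = 414

Extreme points and P = 10x + 36y:
  (0, 0) → P = 0
  (0, 54/5) → P = 1944/5
  (98/3, 0) → P = 980/3
  (129/4, 5/4) → P = 735/2
  (9, 9) → P = 414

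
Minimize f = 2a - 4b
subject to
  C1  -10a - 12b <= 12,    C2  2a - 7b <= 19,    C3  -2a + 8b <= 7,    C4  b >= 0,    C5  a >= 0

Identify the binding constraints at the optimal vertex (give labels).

C3 and C5

Corner points and f = 2a - 4b:
  (201/2, 26) → f = 97
  (19/2, 0) → f = 19
  (0, 7/8) → f = -7/2
  (0, 0) → f = 0

The minimum is at (0, 7/8). Substituting into each constraint, equality holds for C3 and C5; the remaining constraints have slack.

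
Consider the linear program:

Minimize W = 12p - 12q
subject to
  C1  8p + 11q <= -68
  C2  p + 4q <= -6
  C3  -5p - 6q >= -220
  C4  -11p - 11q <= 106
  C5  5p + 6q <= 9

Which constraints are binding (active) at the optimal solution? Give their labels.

Extreme points and W = 12p - 12q:
  (-206/21, 20/21) → W = -904/7
  (507/7, -412/7) → W = 11028/7
  (-358/33, 40/33) → W = -1592/11
The feasible region is unbounded (it extends along (6, -5), (1, -1)), but W strictly increases along every unbounded feasible direction, so there is no improving ray and the minimum is attained at a vertex.

The minimum is at (-358/33, 40/33). Substituting into each constraint, equality holds for C2 and C4; the remaining constraints have slack.

C2 and C4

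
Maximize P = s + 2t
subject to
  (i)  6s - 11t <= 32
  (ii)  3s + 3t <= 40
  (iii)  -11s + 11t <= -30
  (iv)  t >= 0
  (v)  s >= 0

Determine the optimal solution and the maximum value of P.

s = 265/33, t = 175/33, maximum P = 205/11

Feasible corners and P = s + 2t:
  (536/51, 48/17) → P = 824/51
  (16/3, 0) → P = 16/3
  (265/33, 175/33) → P = 205/11
  (30/11, 0) → P = 30/11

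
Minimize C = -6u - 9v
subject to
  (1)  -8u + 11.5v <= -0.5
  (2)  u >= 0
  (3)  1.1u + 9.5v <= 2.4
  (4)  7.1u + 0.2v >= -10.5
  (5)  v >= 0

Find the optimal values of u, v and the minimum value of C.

Extreme points and C = -6u - 9v:
  (647/1773, 373/1773) → C = -2413/591
  (1/16, 0) → C = -3/8
  (24/11, 0) → C = -144/11

The binding constraints are 1.1u + 9.5v = 2.4 and v = 0.
Solving simultaneously gives u = 24/11, v = 0.

u = 24/11, v = 0, minimum C = -144/11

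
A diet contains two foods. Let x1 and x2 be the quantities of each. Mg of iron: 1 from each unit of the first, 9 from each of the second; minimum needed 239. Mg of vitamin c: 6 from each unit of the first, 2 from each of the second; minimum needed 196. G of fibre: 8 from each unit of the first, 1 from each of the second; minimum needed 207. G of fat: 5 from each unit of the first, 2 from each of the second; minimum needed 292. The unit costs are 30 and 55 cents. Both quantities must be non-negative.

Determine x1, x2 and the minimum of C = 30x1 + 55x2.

x1 = 50, x2 = 21, minimum C = 2655

Vertices and C = 30x1 + 55x2:
  (0, 207) → C = 11385
  (239, 0) → C = 7170
  (50, 21) → C = 2655
  (122/11, 1301/11) → C = 75215/11
The feasible region is unbounded (it extends along (0, 1), (1, 0)), but C strictly increases along every unbounded feasible direction, so there is no improving ray and the minimum is attained at a vertex.

At the optimal vertex, x1 + 9x2 = 239 and 5x1 + 2x2 = 292.
Solving simultaneously gives x1 = 50, x2 = 21.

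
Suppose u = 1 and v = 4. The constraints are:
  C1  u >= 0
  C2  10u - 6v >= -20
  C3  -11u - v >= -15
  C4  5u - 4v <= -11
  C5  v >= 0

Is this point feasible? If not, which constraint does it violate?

C1: 1 ≥ 0 ✓
C2: -14 ≥ -20 ✓
C3: -15 ≥ -15 ✓
C4: -11 ≤ -11 ✓
C5: 4 ≥ 0 ✓

feasible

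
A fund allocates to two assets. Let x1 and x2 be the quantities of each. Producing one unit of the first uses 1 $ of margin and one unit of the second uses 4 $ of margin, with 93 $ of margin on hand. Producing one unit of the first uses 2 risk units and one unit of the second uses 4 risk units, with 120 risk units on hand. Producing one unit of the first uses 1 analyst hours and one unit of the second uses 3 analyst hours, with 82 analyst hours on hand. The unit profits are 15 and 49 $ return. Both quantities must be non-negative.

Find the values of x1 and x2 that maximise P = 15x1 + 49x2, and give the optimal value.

x1 = 27, x2 = 33/2, maximum P = 2427/2

Extreme points and P = 15x1 + 49x2:
  (0, 0) → P = 0
  (0, 93/4) → P = 4557/4
  (60, 0) → P = 900
  (27, 33/2) → P = 2427/2

The optimum lies where x1 + 4x2 = 93 and 2x1 + 4x2 = 120.
Solving simultaneously gives x1 = 27, x2 = 33/2.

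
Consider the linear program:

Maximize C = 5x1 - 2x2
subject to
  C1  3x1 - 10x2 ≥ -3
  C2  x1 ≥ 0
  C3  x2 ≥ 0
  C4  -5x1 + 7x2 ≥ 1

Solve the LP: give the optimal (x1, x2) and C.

x1 = 11/29, x2 = 12/29, maximum C = 31/29

Feasible corners and C = 5x1 - 2x2:
  (0, 3/10) → C = -3/5
  (11/29, 12/29) → C = 31/29
  (0, 1/7) → C = -2/7

The optimum lies where 3x1 - 10x2 = -3 and -5x1 + 7x2 = 1.
Solving simultaneously gives x1 = 11/29, x2 = 12/29.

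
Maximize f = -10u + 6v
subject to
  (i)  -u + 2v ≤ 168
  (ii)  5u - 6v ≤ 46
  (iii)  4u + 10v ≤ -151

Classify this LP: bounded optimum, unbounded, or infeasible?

From the feasible point (-991/9, 521/18), moving in the direction (-6, -5) keeps every constraint satisfied while f increases without bound.

unbounded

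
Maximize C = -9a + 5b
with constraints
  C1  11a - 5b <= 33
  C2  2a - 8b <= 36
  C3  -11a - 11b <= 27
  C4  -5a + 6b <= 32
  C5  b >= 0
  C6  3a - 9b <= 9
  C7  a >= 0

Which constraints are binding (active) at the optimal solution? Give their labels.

C4 and C7

Feasible corners and C = -9a + 5b:
  (358/41, 517/41) → C = -637/41
  (3, 0) → C = -27
  (0, 16/3) → C = 80/3
  (0, 0) → C = 0

The maximum is at (0, 16/3). Substituting into each constraint, equality holds for C4 and C7; the remaining constraints have slack.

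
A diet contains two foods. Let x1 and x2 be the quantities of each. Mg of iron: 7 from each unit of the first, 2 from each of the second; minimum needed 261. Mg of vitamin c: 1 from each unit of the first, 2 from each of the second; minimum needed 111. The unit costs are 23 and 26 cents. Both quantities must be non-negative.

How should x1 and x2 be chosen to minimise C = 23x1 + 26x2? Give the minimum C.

Vertices and C = 23x1 + 26x2:
  (0, 261/2) → C = 3393
  (111, 0) → C = 2553
  (25, 43) → C = 1693
The feasible region is unbounded (it extends along (0, 1), (1, 0)), but C strictly increases along every unbounded feasible direction, so there is no improving ray and the minimum is attained at a vertex.

The binding constraints are 7x1 + 2x2 = 261 and x1 + 2x2 = 111.
Solving simultaneously gives x1 = 25, x2 = 43.

x1 = 25, x2 = 43, minimum C = 1693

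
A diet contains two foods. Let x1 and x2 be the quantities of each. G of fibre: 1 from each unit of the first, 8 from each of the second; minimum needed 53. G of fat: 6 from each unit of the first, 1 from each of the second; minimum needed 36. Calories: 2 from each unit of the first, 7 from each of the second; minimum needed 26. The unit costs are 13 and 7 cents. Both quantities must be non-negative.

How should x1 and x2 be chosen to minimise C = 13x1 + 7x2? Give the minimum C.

Vertices and C = 13x1 + 7x2:
  (0, 36) → C = 252
  (53, 0) → C = 689
  (5, 6) → C = 107
The feasible region is unbounded (it extends along (0, 1), (1, 0)), but C strictly increases along every unbounded feasible direction, so there is no improving ray and the minimum is attained at a vertex.

At the optimal vertex, x1 + 8x2 = 53 and 6x1 + x2 = 36.
Solving simultaneously gives x1 = 5, x2 = 6.

x1 = 5, x2 = 6, minimum C = 107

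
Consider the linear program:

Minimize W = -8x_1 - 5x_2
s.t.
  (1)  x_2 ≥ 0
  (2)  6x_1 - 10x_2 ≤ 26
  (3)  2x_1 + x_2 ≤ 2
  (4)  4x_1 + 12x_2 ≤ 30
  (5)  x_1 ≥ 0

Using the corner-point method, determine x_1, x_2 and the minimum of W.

x_1 = 0, x_2 = 2, minimum W = -10

Vertices and W = -8x_1 - 5x_2:
  (1, 0) → W = -8
  (0, 0) → W = 0
  (0, 2) → W = -10

The binding constraints are 2x_1 + x_2 = 2 and x_1 = 0.
Solving simultaneously gives x_1 = 0, x_2 = 2.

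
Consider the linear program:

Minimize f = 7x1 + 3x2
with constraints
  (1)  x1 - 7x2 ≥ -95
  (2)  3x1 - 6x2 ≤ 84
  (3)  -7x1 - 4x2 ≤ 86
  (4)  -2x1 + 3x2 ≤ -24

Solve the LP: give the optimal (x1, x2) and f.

Extreme points and f = 7x1 + 3x2:
  (386/5, 123/5) → f = 3071/5
  (453/11, 214/11) → f = 3813/11
  (-10/3, -47/3) → f = -211/3
  (-162/29, -340/29) → f = -2154/29

The optimum lies where -7x1 - 4x2 = 86 and -2x1 + 3x2 = -24.
Solving simultaneously gives x1 = -162/29, x2 = -340/29.

x1 = -162/29, x2 = -340/29, minimum f = -2154/29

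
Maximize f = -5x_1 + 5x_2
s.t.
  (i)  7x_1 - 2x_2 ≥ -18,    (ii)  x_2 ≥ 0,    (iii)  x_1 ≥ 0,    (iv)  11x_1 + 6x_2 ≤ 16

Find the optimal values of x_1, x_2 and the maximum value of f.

x_1 = 0, x_2 = 8/3, maximum f = 40/3

Vertices and f = -5x_1 + 5x_2:
  (0, 0) → f = 0
  (16/11, 0) → f = -80/11
  (0, 8/3) → f = 40/3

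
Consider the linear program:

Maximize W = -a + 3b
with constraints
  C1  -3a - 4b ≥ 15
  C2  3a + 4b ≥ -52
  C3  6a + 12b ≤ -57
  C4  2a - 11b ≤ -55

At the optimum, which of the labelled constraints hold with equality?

Extreme points and W = -a + 3b:
  (-33, 47/4) → W = 273/4
  (-792/41, 61/41) → W = 975/41
  (-143/10, 12/5) → W = 43/2

The maximum is at (-33, 47/4). Substituting into each constraint, equality holds for C2 and C3; the remaining constraints have slack.

C2 and C3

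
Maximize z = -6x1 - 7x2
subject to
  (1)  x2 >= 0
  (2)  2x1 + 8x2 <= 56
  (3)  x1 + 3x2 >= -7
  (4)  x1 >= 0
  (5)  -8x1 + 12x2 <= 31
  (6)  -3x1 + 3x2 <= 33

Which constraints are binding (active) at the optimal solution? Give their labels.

(1) and (4)

Corner points and z = -6x1 - 7x2:
  (28, 0) → z = -168
  (0, 0) → z = 0
  (53/11, 255/44) → z = -3057/44
  (0, 31/12) → z = -217/12

The maximum is at (0, 0). Substituting into each constraint, equality holds for (1) and (4); the remaining constraints have slack.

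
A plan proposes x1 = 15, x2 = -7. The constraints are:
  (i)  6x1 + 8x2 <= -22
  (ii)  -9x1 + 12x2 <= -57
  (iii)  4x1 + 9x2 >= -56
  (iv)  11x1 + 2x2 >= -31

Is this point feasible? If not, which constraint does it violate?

not feasible — violates (i)

Constraint (i): 6x1 + 8x2 = 34, which is not ≤ -22. All other constraints are satisfied.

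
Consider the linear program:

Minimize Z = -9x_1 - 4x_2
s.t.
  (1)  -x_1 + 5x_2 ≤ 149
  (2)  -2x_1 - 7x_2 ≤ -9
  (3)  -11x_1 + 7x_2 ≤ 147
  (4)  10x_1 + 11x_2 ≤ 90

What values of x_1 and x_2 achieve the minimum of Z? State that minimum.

Extreme points and Z = -9x_1 - 4x_2:
  (-138/13, 393/91) → Z = 7122/91
  (177/16, -15/8) → Z = -1473/16
  (-987/191, 2460/191) → Z = -957/191

The binding constraints are -2x_1 - 7x_2 = -9 and 10x_1 + 11x_2 = 90.
Solving simultaneously gives x_1 = 177/16, x_2 = -15/8.

x_1 = 177/16, x_2 = -15/8, minimum Z = -1473/16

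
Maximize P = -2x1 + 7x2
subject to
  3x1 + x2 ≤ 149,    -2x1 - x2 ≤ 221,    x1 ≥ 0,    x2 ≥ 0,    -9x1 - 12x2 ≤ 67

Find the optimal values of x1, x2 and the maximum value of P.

x1 = 0, x2 = 149, maximum P = 1043

Extreme points and P = -2x1 + 7x2:
  (0, 149) → P = 1043
  (149/3, 0) → P = -298/3
  (0, 0) → P = 0

The binding constraints are 3x1 + x2 = 149 and x1 = 0.
Solving simultaneously gives x1 = 0, x2 = 149.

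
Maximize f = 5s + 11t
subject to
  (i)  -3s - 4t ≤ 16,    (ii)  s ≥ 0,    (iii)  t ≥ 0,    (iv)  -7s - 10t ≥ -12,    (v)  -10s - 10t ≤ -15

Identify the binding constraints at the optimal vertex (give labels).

(iv) and (v)

Feasible corners and f = 5s + 11t:
  (12/7, 0) → f = 60/7
  (3/2, 0) → f = 15/2
  (1, 1/2) → f = 21/2

The maximum is at (1, 1/2). Substituting into each constraint, equality holds for (iv) and (v); the remaining constraints have slack.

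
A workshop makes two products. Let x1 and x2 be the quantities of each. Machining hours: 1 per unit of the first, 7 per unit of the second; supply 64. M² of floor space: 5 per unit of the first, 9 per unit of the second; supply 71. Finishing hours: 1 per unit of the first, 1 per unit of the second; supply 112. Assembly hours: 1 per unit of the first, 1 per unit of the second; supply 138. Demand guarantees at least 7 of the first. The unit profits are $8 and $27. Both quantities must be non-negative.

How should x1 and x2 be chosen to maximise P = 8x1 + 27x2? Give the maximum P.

x1 = 7, x2 = 4, maximum P = 164

Extreme points and P = 8x1 + 27x2:
  (71/5, 0) → P = 568/5
  (7, 0) → P = 56
  (7, 4) → P = 164

The optimum lies where 5x1 + 9x2 = 71 and x1 = 7.
Solving simultaneously gives x1 = 7, x2 = 4.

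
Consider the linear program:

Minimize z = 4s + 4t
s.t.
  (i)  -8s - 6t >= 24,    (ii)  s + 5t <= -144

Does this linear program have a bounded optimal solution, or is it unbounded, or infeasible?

From the feasible point (372/17, -564/17), moving in the direction (6, -8) keeps every constraint satisfied while z decreases without bound.

unbounded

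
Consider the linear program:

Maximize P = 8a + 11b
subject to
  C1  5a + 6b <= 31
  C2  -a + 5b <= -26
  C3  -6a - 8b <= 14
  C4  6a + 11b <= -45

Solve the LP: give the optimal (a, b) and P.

a = 611/19, b = -411/19, maximum P = 367/19

Extreme points and P = 8a + 11b:
  (83, -64) → P = -40
  (611/19, -411/19) → P = 367/19
  (103/9, -31/3) → P = -199/9

At the optimal vertex, 5a + 6b = 31 and 6a + 11b = -45.
Solving simultaneously gives a = 611/19, b = -411/19.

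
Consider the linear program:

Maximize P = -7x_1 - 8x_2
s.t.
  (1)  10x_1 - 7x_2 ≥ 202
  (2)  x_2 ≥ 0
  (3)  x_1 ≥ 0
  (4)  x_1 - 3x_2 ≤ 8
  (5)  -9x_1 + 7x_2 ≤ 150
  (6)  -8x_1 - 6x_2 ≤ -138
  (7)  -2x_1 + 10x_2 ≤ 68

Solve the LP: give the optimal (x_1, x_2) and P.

x_1 = 550/23, x_2 = 122/23, maximum P = -4826/23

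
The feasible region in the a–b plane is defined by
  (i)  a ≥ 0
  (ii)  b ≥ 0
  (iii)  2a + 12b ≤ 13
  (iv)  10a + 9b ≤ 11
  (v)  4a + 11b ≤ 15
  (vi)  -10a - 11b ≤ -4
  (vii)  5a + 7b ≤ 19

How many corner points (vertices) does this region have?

Pairwise boundary intersections that survive every other constraint:
  (0, 13/12)
  (0, 4/11)
  (11/10, 0)
  (2/5, 0)
  (5/34, 18/17)

5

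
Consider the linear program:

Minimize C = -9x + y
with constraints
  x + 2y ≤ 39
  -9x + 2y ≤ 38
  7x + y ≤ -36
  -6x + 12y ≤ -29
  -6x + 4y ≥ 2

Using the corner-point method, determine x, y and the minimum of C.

x = -73/17, y = -101/17, minimum C = 556/17

Vertices and C = -9x + y:
  (-257/48, -163/32) → C = 1379/32
  (-37/6, -35/4) → C = 187/4
  (-403/90, -419/90) → C = 1604/45
  (-73/17, -101/17) → C = 556/17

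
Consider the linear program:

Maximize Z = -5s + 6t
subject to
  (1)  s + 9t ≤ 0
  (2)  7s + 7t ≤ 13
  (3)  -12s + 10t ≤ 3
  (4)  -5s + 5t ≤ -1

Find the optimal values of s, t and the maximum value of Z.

s = 9/50, t = -1/50, maximum Z = -51/50

Feasible corners and Z = -5s + 6t:
  (117/56, -13/56) → Z = -663/56
  (9/50, -1/50) → Z = -51/50
  (-5/2, -27/10) → Z = -37/10
The feasible region is unbounded (it extends along (-5, -6), (1, -1)), but Z strictly decreases along every unbounded feasible direction, so there is no improving ray and the maximum is attained at a vertex.

The optimum lies where s + 9t = 0 and -5s + 5t = -1.
Solving simultaneously gives s = 9/50, t = -1/50.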